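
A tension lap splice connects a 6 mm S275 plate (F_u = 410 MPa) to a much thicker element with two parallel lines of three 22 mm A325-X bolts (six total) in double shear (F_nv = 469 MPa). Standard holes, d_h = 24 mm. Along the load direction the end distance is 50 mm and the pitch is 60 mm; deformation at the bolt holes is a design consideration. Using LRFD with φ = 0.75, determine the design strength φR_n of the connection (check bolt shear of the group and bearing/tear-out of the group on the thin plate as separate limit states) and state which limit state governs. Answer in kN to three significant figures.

487 kN (bearing governs)

Bolt shear: A_b = π·22²/4 = 380.1 mm²; R_n = 469 × 380.1 × 6 × 2 / 1000 = 2139 kN → 0.75 × 2139 = 1600 kN.
Bearing (1.2 l_c t F_u ≤ 2.4 d t F_u): upper limit = 2.4·22·6·410 / 1000 = 129.9 kN.
  Edge l_c = 50 − 24/2 = 38 → r_n = 112.2 kN; interior l_c = 60 − 24 = 36 → r_n = 106.3 kN.
  R_n,bearing = 2·112.2 + 4·106.3 = 649.4 kN → 0.75 × 649.4 = 487 kN.
Bearing governs: 487 kN.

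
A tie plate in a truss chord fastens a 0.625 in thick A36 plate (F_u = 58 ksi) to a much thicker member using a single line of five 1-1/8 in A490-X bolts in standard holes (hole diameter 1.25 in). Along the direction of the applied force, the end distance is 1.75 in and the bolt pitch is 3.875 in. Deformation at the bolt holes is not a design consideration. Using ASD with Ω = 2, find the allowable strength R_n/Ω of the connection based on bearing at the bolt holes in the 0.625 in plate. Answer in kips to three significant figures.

Per bolt r_n = 1.5 l_c t F_u ≤ 3.0 d t F_u; upper limit = 3.0 × 1.125 × 0.625 × 58 = 122.3 kips.
Edge bolt: l_c = 1.75 − 1.25/2 = 1.125 in → 1.5 × 1.125 × 0.625 × 58 = 61.17 → r_n = 61.17 kips.
Interior bolts: l_c = 3.875 − 1.25 = 2.625 in → 1.5 × 2.625 × 0.625 × 58 = 142.7 → r_n = 122.3 kips.
R_n = 1 × 61.17 + 4 × 122.3 = 550.5 kips.
Allowable strength R_n/Ω = 550.5 / 2 = 275 kips.

275 kips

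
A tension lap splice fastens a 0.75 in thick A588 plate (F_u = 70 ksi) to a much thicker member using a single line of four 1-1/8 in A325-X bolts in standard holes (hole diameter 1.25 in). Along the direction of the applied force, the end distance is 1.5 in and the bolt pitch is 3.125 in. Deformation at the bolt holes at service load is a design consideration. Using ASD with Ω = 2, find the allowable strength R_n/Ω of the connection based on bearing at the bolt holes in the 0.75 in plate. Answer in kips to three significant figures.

205 kips

Per bolt r_n = 1.2 l_c t F_u ≤ 2.4 d t F_u; upper limit = 2.4 × 1.125 × 0.75 × 70 = 141.8 kips.
Edge bolt: l_c = 1.5 − 1.25/2 = 0.875 in → 1.2 × 0.875 × 0.75 × 70 = 55.13 → r_n = 55.13 kips.
Interior bolts: l_c = 3.125 − 1.25 = 1.875 in → 1.2 × 1.875 × 0.75 × 70 = 118.1 → r_n = 118.1 kips.
R_n = 1 × 55.13 + 3 × 118.1 = 409.5 kips.
Allowable strength R_n/Ω = 409.5 / 2 = 205 kips.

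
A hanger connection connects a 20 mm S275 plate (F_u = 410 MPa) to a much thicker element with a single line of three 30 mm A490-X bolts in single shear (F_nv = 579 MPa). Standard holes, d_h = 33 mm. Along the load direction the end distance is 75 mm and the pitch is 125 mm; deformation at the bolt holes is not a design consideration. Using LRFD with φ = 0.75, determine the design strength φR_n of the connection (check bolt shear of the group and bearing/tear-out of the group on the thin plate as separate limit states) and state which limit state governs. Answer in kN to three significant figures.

Bolt shear: A_b = π·30²/4 = 706.9 mm²; R_n = 579 × 706.9 × 3 × 1 / 1000 = 1228 kN → 0.75 × 1228 = 921 kN.
Bearing (1.5 l_c t F_u ≤ 3.0 d t F_u): upper limit = 3.0·30·20·410 / 1000 = 738 kN.
  Edge l_c = 75 − 33/2 = 58.5 → r_n = 719.6 kN; interior l_c = 125 − 33 = 92 → r_n = 738 kN.
  R_n,bearing = 1·719.6 + 2·738 = 2196 kN → 0.75 × 2196 = 1650 kN.
Bolt shear governs: 921 kN.

921 kN (bolt shear governs)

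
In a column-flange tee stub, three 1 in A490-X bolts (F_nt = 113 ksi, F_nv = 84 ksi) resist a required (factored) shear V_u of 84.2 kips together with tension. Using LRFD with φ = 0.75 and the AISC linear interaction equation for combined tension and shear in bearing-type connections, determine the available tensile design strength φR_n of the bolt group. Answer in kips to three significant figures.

A_b = π·1²/4 = 0.7854 in²; f_rv = 84.2 / (3 × 0.7854) = 35.74 ksi.
F'_nt = 1.3 F_nt − (F_nt / φF_nv) f_rv = 1.3·113 − (113/(0.75·84))·35.74 = 82.8 ksi, capped at F_nt → F'_nt = 82.8 ksi.
R_n = F'_nt · A_b · n = 82.8 × 0.7854 × 3 = 195.1 kips.
Design strength φR_n = 0.75 × 195.1 = 146 kips.

146 kips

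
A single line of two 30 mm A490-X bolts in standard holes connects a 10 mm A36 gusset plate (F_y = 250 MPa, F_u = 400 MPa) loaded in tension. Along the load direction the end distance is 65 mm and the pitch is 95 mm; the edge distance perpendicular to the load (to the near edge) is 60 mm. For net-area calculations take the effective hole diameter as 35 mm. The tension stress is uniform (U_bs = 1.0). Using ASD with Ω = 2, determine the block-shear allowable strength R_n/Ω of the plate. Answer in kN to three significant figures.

205 kN

Shear plane L_v = 65 + 1·95 = 160 mm; A_gv = 160 × 10 = 1600 mm².
A_nv = (160 − 1.5·35) × 10 = 1075 mm².
A_nt = (60 − 0.5·35) × 10 = 425 mm².
0.6 F_u A_nv = 258 kN; 0.6 F_y A_gv = 240 kN → shear yielding governs the shear term.
R_n = 240 + 1.0 × 400 × 425 / 1000 = 410 kN.
Allowable strength R_n/Ω = 410 / 2 = 205 kN.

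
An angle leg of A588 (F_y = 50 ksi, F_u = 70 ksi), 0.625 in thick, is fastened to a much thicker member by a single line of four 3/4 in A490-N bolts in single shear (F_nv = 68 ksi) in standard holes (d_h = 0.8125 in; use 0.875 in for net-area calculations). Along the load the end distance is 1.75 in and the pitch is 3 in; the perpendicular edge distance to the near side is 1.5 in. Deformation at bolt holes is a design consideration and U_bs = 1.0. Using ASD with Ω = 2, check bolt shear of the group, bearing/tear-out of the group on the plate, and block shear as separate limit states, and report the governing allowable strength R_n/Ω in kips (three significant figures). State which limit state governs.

60.1 kips (bolt shear governs)

Bolt shear: A_b = π·0.75²/4 = 0.4418 in²; R_n = 68 × 0.4418 × 4 × 1 = 120.2 kips → 120.2 / 2 = 60.1 kips.
Bearing: edge l_c = 1.344, r_n = 70.55 kips; interior l_c = 2.188, r_n = 78.75 kips; R_n = 70.55 + 3·78.75 = 306.8 kips → 153 kips.
Block shear: A_gv = 6.719, A_nv = 4.805, A_nt = 0.6641 in²; R_n = min(0.6F_uA_nv, 0.6F_yA_gv) + U_bs·F_u·A_nt = 248 kips → 124 kips.
Bolt shear governs: 60.1 kips.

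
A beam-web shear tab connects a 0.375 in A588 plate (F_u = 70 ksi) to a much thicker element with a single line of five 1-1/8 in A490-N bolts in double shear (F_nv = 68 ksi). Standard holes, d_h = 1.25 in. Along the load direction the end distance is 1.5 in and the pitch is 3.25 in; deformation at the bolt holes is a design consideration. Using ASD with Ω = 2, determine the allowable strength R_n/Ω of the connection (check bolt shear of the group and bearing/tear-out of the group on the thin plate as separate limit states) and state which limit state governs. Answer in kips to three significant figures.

140 kips (bearing governs)

Bolt shear: A_b = π·1.125²/4 = 0.994 in²; R_n = 68 × 0.994 × 5 × 2 = 675.9 kips → 675.9 / 2 = 338 kips.
Bearing (1.2 l_c t F_u ≤ 2.4 d t F_u): upper limit = 2.4·1.125·0.375·70 = 70.88 kips.
  Edge l_c = 1.5 − 1.25/2 = 0.875 → r_n = 27.56 kips; interior l_c = 3.25 − 1.25 = 2 → r_n = 63 kips.
  R_n,bearing = 1·27.56 + 4·63 = 279.6 kips → 279.6 / 2 = 140 kips.
Bearing governs: 140 kips.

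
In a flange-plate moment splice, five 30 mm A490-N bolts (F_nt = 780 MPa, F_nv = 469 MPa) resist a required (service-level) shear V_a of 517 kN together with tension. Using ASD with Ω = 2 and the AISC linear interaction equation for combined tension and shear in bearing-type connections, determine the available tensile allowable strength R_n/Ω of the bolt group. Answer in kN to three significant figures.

A_b = π·30²/4 = 706.9 mm²; f_rv = 517 × 1000 / (5 × 706.9) = 146.3 MPa.
F'_nt = 1.3 F_nt − (Ω F_nt / F_nv) f_rv = 1.3·780 − (2·780/469)·146.3 = 527.4 MPa, capped at F_nt → F'_nt = 527.4 MPa.
R_n = F'_nt · A_b · n = 527.4 × 706.9 × 5 / 1000 = 1864 kN.
Allowable strength R_n/Ω = 1864 / 2 = 932 kN.

932 kN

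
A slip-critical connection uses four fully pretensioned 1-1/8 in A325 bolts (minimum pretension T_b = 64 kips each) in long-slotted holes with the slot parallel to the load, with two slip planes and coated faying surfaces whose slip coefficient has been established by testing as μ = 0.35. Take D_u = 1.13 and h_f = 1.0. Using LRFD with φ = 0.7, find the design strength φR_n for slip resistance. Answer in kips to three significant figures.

142 kips

R_n = μ · D_u · h_f · T_b · n_s · n_b = 0.35 × 1.13 × 1.0 × 64 × 2 × 4 = 202.5 kips.
Design strength φR_n = 0.7 × 202.5 = 142 kips.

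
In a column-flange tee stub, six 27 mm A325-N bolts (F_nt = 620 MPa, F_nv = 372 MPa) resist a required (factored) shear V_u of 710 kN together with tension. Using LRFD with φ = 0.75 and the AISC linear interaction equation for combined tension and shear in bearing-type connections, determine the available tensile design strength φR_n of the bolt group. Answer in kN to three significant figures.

893 kN

A_b = π·27²/4 = 572.6 mm²; f_rv = 710 × 1000 / (6 × 572.6) = 206.7 MPa.
F'_nt = 1.3 F_nt − (F_nt / φF_nv) f_rv = 1.3·620 − (620/(0.75·372))·206.7 = 346.7 MPa, capped at F_nt → F'_nt = 346.7 MPa.
R_n = F'_nt · A_b · n = 346.7 × 572.6 × 6 / 1000 = 1191 kN.
Design strength φR_n = 0.75 × 1191 = 893 kN.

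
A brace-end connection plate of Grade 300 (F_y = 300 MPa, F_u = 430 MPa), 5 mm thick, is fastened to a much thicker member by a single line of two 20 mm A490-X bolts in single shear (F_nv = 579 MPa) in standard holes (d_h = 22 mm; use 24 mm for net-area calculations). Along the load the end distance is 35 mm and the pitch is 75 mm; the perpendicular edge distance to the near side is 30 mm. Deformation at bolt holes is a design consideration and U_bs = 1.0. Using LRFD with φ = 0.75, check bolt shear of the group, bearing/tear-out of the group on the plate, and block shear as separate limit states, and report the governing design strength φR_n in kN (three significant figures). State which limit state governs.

101 kN (block shear governs)

Bolt shear: A_b = π·20²/4 = 314.2 mm²; R_n = 579 × 314.2 × 2 × 1 / 1000 = 363.8 kN → 0.75 × 363.8 = 273 kN.
Bearing: edge l_c = 24, r_n = 61.92 kN; interior l_c = 53, r_n = 103.2 kN; R_n = 61.92 + 1·103.2 = 165.1 kN → 124 kN.
Block shear: A_gv = 550, A_nv = 370, A_nt = 90 mm²; R_n = min(0.6F_uA_nv, 0.6F_yA_gv) + U_bs·F_u·A_nt = 134.2 kN → 101 kN.
Block shear governs: 101 kN.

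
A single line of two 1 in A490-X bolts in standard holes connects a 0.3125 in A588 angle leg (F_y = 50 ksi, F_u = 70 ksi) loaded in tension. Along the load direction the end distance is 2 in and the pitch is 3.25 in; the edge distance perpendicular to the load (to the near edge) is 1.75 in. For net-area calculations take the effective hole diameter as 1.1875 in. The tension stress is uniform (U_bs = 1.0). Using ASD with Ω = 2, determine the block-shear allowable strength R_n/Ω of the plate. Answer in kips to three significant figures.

35.4 kips

Shear plane L_v = 2 + 1·3.25 = 5.25 in; A_gv = 5.25 × 0.3125 = 1.641 in².
A_nv = (5.25 − 1.5·1.1875) × 0.3125 = 1.084 in².
A_nt = (1.75 − 0.5·1.1875) × 0.3125 = 0.3613 in².
0.6 F_u A_nv = 45.53 kips; 0.6 F_y A_gv = 49.22 kips → shear rupture governs the shear term.
R_n = 45.53 + 1.0 × 70 × 0.3613 = 70.82 kips.
Allowable strength R_n/Ω = 70.82 / 2 = 35.4 kips.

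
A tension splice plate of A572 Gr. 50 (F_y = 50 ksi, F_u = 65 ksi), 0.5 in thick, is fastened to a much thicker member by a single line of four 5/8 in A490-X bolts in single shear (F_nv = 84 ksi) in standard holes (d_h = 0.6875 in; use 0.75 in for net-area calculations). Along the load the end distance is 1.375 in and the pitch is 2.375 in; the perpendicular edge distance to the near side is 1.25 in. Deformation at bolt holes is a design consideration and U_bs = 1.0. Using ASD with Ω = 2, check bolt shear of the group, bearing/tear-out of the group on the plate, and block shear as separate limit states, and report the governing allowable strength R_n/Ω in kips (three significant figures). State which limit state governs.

51.5 kips (bolt shear governs)

Bolt shear: A_b = π·0.625²/4 = 0.3068 in²; R_n = 84 × 0.3068 × 4 × 1 = 103.1 kips → 103.1 / 2 = 51.5 kips.
Bearing: edge l_c = 1.031, r_n = 40.22 kips; interior l_c = 1.688, r_n = 48.75 kips; R_n = 40.22 + 3·48.75 = 186.5 kips → 93.2 kips.
Block shear: A_gv = 4.25, A_nv = 2.938, A_nt = 0.4375 in²; R_n = min(0.6F_uA_nv, 0.6F_yA_gv) + U_bs·F_u·A_nt = 143 kips → 71.5 kips.
Bolt shear governs: 51.5 kips.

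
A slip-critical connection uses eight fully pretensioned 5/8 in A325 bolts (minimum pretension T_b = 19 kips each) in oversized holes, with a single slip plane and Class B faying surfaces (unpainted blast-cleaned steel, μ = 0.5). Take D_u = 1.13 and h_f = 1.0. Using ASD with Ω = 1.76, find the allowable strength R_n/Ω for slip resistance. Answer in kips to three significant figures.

48.8 kips

R_n = μ · D_u · h_f · T_b · n_s · n_b = 0.5 × 1.13 × 1.0 × 19 × 1 × 8 = 85.88 kips.
Allowable strength R_n/Ω = 85.88 / 1.76 = 48.8 kips.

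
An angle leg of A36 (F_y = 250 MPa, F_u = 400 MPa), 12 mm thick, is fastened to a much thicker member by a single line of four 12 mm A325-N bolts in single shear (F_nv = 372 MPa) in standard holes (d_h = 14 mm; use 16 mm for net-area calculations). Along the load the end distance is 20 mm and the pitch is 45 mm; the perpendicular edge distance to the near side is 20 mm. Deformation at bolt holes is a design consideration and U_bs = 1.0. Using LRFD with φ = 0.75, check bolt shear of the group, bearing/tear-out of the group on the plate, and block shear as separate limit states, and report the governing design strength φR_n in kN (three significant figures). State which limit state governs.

Bolt shear: A_b = π·12²/4 = 113.1 mm²; R_n = 372 × 113.1 × 4 × 1 / 1000 = 168.3 kN → 0.75 × 168.3 = 126 kN.
Bearing: edge l_c = 13, r_n = 74.88 kN; interior l_c = 31, r_n = 138.2 kN; R_n = 74.88 + 3·138.2 = 489.6 kN → 367 kN.
Block shear: A_gv = 1860, A_nv = 1188, A_nt = 144 mm²; R_n = min(0.6F_uA_nv, 0.6F_yA_gv) + U_bs·F_u·A_nt = 336.6 kN → 252 kN.
Bolt shear governs: 126 kN.

126 kN (bolt shear governs)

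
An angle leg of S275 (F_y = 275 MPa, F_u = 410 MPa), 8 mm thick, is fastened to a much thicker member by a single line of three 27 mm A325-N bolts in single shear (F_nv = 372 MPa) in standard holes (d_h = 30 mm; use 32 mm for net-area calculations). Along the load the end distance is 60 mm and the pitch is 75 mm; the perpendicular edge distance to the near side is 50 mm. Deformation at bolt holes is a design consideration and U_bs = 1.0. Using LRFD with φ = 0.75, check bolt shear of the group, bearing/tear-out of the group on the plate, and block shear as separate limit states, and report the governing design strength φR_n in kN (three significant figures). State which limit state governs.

Bolt shear: A_b = π·27²/4 = 572.6 mm²; R_n = 372 × 572.6 × 3 × 1 / 1000 = 639 kN → 0.75 × 639 = 479 kN.
Bearing: edge l_c = 45, r_n = 177.1 kN; interior l_c = 45, r_n = 177.1 kN; R_n = 177.1 + 2·177.1 = 531.4 kN → 399 kN.
Block shear: A_gv = 1680, A_nv = 1040, A_nt = 272 mm²; R_n = min(0.6F_uA_nv, 0.6F_yA_gv) + U_bs·F_u·A_nt = 367.4 kN → 276 kN.
Block shear governs: 276 kN.

276 kN (block shear governs)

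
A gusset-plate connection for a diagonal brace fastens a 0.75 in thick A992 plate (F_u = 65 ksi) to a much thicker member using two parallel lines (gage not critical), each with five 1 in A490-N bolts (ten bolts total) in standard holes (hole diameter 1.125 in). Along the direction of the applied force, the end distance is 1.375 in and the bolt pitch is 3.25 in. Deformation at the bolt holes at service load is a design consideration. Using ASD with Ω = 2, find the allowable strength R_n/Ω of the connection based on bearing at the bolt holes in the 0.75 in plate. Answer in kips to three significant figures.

Per bolt r_n = 1.2 l_c t F_u ≤ 2.4 d t F_u; upper limit = 2.4 × 1 × 0.75 × 65 = 117 kips.
Edge bolt: l_c = 1.375 − 1.125/2 = 0.8125 in → 1.2 × 0.8125 × 0.75 × 65 = 47.53 → r_n = 47.53 kips.
Interior bolts: l_c = 3.25 − 1.125 = 2.125 in → 1.2 × 2.125 × 0.75 × 65 = 124.3 → r_n = 117 kips.
R_n = 2 × 47.53 + 8 × 117 = 1031 kips.
Allowable strength R_n/Ω = 1031 / 2 = 516 kips.

516 kips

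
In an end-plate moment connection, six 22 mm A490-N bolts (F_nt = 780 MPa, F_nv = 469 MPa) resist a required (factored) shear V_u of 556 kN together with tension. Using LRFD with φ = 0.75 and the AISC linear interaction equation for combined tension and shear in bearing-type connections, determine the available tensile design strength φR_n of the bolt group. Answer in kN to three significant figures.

810 kN

A_b = π·22²/4 = 380.1 mm²; f_rv = 556 × 1000 / (6 × 380.1) = 243.8 MPa.
F'_nt = 1.3 F_nt − (F_nt / φF_nv) f_rv = 1.3·780 − (780/(0.75·469))·243.8 = 473.4 MPa, capped at F_nt → F'_nt = 473.4 MPa.
R_n = F'_nt · A_b · n = 473.4 × 380.1 × 6 / 1000 = 1080 kN.
Design strength φR_n = 0.75 × 1080 = 810 kN.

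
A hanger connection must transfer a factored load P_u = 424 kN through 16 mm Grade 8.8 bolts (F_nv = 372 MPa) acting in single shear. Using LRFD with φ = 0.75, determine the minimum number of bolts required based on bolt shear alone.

A_b = π·16²/4 = 201.1 mm².
Per-bolt design strength φR_n = 0.75 × 372 × 201.1 × 1 / 1000 = 56.1 kN.
n ≥ 424 / 56.1 = 7.558 → use 8 bolts.

8 bolts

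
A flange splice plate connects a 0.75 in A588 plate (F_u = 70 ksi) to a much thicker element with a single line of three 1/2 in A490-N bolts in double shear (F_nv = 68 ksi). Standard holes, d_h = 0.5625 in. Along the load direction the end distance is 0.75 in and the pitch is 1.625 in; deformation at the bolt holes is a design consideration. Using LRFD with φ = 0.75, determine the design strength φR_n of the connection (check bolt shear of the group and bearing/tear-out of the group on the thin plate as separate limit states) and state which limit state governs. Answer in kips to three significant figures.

60.1 kips (bolt shear governs)

Bolt shear: A_b = π·0.5²/4 = 0.1963 in²; R_n = 68 × 0.1963 × 3 × 2 = 80.11 kips → 0.75 × 80.11 = 60.1 kips.
Bearing (1.2 l_c t F_u ≤ 2.4 d t F_u): upper limit = 2.4·0.5·0.75·70 = 63 kips.
  Edge l_c = 0.75 − 0.5625/2 = 0.4688 → r_n = 29.53 kips; interior l_c = 1.625 − 0.5625 = 1.062 → r_n = 63 kips.
  R_n,bearing = 1·29.53 + 2·63 = 155.5 kips → 0.75 × 155.5 = 117 kips.
Bolt shear governs: 60.1 kips.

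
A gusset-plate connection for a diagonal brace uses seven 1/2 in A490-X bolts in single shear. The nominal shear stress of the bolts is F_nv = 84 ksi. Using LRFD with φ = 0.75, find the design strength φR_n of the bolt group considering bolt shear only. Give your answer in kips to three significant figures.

86.6 kips

A_b = π × 0.5² / 4 = 0.1963 in².
R_n = F_nv · A_b · n · n_s = 84 × 0.1963 × 7 × 1 = 115.5 kips.
Design strength φR_n = 0.75 × 115.5 = 86.6 kips.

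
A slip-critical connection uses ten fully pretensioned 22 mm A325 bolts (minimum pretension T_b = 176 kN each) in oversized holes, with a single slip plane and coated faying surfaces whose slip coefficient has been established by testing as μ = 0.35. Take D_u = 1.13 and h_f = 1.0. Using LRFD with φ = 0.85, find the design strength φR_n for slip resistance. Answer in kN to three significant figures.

R_n = μ · D_u · h_f · T_b · n_s · n_b = 0.35 × 1.13 × 1.0 × 176 × 1 × 10 = 696.1 kN.
Design strength φR_n = 0.85 × 696.1 = 592 kN.

592 kN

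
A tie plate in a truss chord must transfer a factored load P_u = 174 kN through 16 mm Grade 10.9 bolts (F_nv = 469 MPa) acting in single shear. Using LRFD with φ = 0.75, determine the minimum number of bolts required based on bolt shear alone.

A_b = π·16²/4 = 201.1 mm².
Per-bolt design strength φR_n = 0.75 × 469 × 201.1 × 1 / 1000 = 70.72 kN.
n ≥ 174 / 70.72 = 2.46 → use 3 bolts.

3 bolts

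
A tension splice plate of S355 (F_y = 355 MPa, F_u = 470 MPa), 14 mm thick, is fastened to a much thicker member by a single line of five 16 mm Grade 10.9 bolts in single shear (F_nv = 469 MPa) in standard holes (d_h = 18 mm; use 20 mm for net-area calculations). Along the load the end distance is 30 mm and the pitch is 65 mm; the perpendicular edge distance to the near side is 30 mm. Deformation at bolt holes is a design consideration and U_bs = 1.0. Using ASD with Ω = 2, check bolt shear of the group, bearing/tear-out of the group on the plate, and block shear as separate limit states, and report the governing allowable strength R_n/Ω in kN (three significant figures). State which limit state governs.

Bolt shear: A_b = π·16²/4 = 201.1 mm²; R_n = 469 × 201.1 × 5 × 1 / 1000 = 471.5 kN → 471.5 / 2 = 236 kN.
Bearing: edge l_c = 21, r_n = 165.8 kN; interior l_c = 47, r_n = 252.7 kN; R_n = 165.8 + 4·252.7 = 1177 kN → 588 kN.
Block shear: A_gv = 4060, A_nv = 2800, A_nt = 280 mm²; R_n = min(0.6F_uA_nv, 0.6F_yA_gv) + U_bs·F_u·A_nt = 921.2 kN → 461 kN.
Bolt shear governs: 236 kN.

236 kN (bolt shear governs)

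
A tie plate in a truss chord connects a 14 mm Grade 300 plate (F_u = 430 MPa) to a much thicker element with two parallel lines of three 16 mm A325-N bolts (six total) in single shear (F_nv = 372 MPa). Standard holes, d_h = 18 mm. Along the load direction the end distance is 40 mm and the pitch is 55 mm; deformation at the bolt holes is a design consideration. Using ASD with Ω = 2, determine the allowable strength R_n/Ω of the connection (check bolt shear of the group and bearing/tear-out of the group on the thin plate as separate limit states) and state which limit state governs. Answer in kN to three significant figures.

Bolt shear: A_b = π·16²/4 = 201.1 mm²; R_n = 372 × 201.1 × 6 × 1 / 1000 = 448.8 kN → 448.8 / 2 = 224 kN.
Bearing (1.2 l_c t F_u ≤ 2.4 d t F_u): upper limit = 2.4·16·14·430 / 1000 = 231.2 kN.
  Edge l_c = 40 − 18/2 = 31 → r_n = 223.9 kN; interior l_c = 55 − 18 = 37 → r_n = 231.2 kN.
  R_n,bearing = 2·223.9 + 4·231.2 = 1373 kN → 1373 / 2 = 686 kN.
Bolt shear governs: 224 kN.

224 kN (bolt shear governs)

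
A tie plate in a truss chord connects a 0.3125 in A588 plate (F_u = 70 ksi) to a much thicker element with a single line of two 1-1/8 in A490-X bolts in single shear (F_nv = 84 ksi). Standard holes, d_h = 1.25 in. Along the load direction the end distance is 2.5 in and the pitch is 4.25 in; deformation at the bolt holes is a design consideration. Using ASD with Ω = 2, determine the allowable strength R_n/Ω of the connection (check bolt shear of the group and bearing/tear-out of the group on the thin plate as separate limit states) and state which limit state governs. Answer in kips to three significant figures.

Bolt shear: A_b = π·1.125²/4 = 0.994 in²; R_n = 84 × 0.994 × 2 × 1 = 167 kips → 167 / 2 = 83.5 kips.
Bearing (1.2 l_c t F_u ≤ 2.4 d t F_u): upper limit = 2.4·1.125·0.3125·70 = 59.06 kips.
  Edge l_c = 2.5 − 1.25/2 = 1.875 → r_n = 49.22 kips; interior l_c = 4.25 − 1.25 = 3 → r_n = 59.06 kips.
  R_n,bearing = 1·49.22 + 1·59.06 = 108.3 kips → 108.3 / 2 = 54.1 kips.
Bearing governs: 54.1 kips.

54.1 kips (bearing governs)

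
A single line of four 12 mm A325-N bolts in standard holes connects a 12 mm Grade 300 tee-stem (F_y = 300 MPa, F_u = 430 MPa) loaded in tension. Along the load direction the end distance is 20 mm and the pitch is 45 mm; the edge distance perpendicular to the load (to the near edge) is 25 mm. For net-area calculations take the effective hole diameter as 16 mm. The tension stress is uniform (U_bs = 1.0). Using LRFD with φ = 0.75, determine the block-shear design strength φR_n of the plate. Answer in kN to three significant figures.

Shear plane L_v = 20 + 3·45 = 155 mm; A_gv = 155 × 12 = 1860 mm².
A_nv = (155 − 3.5·16) × 12 = 1188 mm².
A_nt = (25 − 0.5·16) × 12 = 204 mm².
0.6 F_u A_nv = 306.5 kN; 0.6 F_y A_gv = 334.8 kN → shear rupture governs the shear term.
R_n = 306.5 + 1.0 × 430 × 204 / 1000 = 394.2 kN.
Design strength φR_n = 0.75 × 394.2 = 296 kN.

296 kN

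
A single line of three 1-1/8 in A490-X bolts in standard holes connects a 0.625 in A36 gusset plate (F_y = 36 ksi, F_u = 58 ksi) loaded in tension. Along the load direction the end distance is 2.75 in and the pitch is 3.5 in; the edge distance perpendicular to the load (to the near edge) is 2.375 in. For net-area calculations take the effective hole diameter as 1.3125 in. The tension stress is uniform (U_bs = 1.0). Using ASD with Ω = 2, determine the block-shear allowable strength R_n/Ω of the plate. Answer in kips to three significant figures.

97 kips

Shear plane L_v = 2.75 + 2·3.5 = 9.75 in; A_gv = 9.75 × 0.625 = 6.094 in².
A_nv = (9.75 − 2.5·1.3125) × 0.625 = 4.043 in².
A_nt = (2.375 − 0.5·1.3125) × 0.625 = 1.074 in².
0.6 F_u A_nv = 140.7 kips; 0.6 F_y A_gv = 131.6 kips → shear yielding governs the shear term.
R_n = 131.6 + 1.0 × 58 × 1.074 = 193.9 kips.
Allowable strength R_n/Ω = 193.9 / 2 = 97 kips.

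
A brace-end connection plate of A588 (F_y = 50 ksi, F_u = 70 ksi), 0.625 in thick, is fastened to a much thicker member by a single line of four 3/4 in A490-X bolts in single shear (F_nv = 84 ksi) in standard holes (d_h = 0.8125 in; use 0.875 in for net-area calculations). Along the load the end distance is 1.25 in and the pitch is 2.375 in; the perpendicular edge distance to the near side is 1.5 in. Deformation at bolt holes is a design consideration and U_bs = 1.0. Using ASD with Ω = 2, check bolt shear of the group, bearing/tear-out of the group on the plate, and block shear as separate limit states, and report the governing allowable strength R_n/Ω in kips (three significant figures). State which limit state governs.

Bolt shear: A_b = π·0.75²/4 = 0.4418 in²; R_n = 84 × 0.4418 × 4 × 1 = 148.4 kips → 148.4 / 2 = 74.2 kips.
Bearing: edge l_c = 0.8438, r_n = 44.3 kips; interior l_c = 1.562, r_n = 78.75 kips; R_n = 44.3 + 3·78.75 = 280.5 kips → 140 kips.
Block shear: A_gv = 5.234, A_nv = 3.32, A_nt = 0.6641 in²; R_n = min(0.6F_uA_nv, 0.6F_yA_gv) + U_bs·F_u·A_nt = 185.9 kips → 93 kips.
Bolt shear governs: 74.2 kips.

74.2 kips (bolt shear governs)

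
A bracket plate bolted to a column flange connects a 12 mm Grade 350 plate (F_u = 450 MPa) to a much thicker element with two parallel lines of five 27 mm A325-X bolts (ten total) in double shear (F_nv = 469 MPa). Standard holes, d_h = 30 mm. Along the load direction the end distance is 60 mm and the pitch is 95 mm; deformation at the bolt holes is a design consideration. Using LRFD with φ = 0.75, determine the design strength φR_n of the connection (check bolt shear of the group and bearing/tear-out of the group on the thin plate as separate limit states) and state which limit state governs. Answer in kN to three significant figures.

2540 kN (bearing governs)

Bolt shear: A_b = π·27²/4 = 572.6 mm²; R_n = 469 × 572.6 × 10 × 2 / 1000 = 5371 kN → 0.75 × 5371 = 4030 kN.
Bearing (1.2 l_c t F_u ≤ 2.4 d t F_u): upper limit = 2.4·27·12·450 / 1000 = 349.9 kN.
  Edge l_c = 60 − 30/2 = 45 → r_n = 291.6 kN; interior l_c = 95 − 30 = 65 → r_n = 349.9 kN.
  R_n,bearing = 2·291.6 + 8·349.9 = 3383 kN → 0.75 × 3383 = 2540 kN.
Bearing governs: 2540 kN.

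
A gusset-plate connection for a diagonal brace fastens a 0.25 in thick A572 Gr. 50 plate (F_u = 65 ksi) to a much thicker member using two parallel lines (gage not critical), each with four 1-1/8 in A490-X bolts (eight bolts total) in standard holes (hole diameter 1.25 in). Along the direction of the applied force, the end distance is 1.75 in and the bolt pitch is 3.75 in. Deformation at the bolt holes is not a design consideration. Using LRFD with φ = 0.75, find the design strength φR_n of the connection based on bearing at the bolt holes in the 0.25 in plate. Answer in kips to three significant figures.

Per bolt r_n = 1.5 l_c t F_u ≤ 3.0 d t F_u; upper limit = 3.0 × 1.125 × 0.25 × 65 = 54.84 kips.
Edge bolt: l_c = 1.75 − 1.25/2 = 1.125 in → 1.5 × 1.125 × 0.25 × 65 = 27.42 → r_n = 27.42 kips.
Interior bolts: l_c = 3.75 − 1.25 = 2.5 in → 1.5 × 2.5 × 0.25 × 65 = 60.94 → r_n = 54.84 kips.
R_n = 2 × 27.42 + 6 × 54.84 = 383.9 kips.
Design strength φR_n = 0.75 × 383.9 = 288 kips.

288 kips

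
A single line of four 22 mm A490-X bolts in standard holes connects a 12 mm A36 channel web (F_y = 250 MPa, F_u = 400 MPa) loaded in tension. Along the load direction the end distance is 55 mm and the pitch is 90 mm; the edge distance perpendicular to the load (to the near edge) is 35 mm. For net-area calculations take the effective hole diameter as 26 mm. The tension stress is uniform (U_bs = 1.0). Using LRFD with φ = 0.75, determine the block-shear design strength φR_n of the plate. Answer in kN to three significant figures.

518 kN

Shear plane L_v = 55 + 3·90 = 325 mm; A_gv = 325 × 12 = 3900 mm².
A_nv = (325 − 3.5·26) × 12 = 2808 mm².
A_nt = (35 − 0.5·26) × 12 = 264 mm².
0.6 F_u A_nv = 673.9 kN; 0.6 F_y A_gv = 585 kN → shear yielding governs the shear term.
R_n = 585 + 1.0 × 400 × 264 / 1000 = 690.6 kN.
Design strength φR_n = 0.75 × 690.6 = 518 kN.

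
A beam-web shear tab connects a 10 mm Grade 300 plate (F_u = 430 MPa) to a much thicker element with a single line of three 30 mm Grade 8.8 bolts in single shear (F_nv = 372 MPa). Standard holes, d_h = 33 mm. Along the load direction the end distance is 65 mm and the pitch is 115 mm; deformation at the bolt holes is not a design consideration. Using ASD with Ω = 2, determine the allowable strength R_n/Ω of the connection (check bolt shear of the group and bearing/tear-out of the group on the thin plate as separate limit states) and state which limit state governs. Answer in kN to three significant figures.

Bolt shear: A_b = π·30²/4 = 706.9 mm²; R_n = 372 × 706.9 × 3 × 1 / 1000 = 788.9 kN → 788.9 / 2 = 394 kN.
Bearing (1.5 l_c t F_u ≤ 3.0 d t F_u): upper limit = 3.0·30·10·430 / 1000 = 387 kN.
  Edge l_c = 65 − 33/2 = 48.5 → r_n = 312.8 kN; interior l_c = 115 − 33 = 82 → r_n = 387 kN.
  R_n,bearing = 1·312.8 + 2·387 = 1087 kN → 1087 / 2 = 543 kN.
Bolt shear governs: 394 kN.

394 kN (bolt shear governs)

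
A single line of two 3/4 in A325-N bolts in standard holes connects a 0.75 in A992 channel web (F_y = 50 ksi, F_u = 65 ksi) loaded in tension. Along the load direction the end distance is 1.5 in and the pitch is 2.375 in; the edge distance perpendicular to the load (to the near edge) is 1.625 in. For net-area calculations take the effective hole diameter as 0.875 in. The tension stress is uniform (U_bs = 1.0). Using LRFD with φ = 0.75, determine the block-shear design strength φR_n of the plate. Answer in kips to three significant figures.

99.6 kips

Shear plane L_v = 1.5 + 1·2.375 = 3.875 in; A_gv = 3.875 × 0.75 = 2.906 in².
A_nv = (3.875 − 1.5·0.875) × 0.75 = 1.922 in².
A_nt = (1.625 − 0.5·0.875) × 0.75 = 0.8906 in².
0.6 F_u A_nv = 74.95 kips; 0.6 F_y A_gv = 87.19 kips → shear rupture governs the shear term.
R_n = 74.95 + 1.0 × 65 × 0.8906 = 132.8 kips.
Design strength φR_n = 0.75 × 132.8 = 99.6 kips.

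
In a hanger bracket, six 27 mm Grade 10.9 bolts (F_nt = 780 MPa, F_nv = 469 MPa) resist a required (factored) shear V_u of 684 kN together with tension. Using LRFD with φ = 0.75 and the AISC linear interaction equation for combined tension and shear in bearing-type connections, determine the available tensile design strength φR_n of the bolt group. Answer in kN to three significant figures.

1480 kN

A_b = π·27²/4 = 572.6 mm²; f_rv = 684 × 1000 / (6 × 572.6) = 199.1 MPa.
F'_nt = 1.3 F_nt − (F_nt / φF_nv) f_rv = 1.3·780 − (780/(0.75·469))·199.1 = 572.5 MPa, capped at F_nt → F'_nt = 572.5 MPa.
R_n = F'_nt · A_b · n = 572.5 × 572.6 × 6 / 1000 = 1967 kN.
Design strength φR_n = 0.75 × 1967 = 1480 kN.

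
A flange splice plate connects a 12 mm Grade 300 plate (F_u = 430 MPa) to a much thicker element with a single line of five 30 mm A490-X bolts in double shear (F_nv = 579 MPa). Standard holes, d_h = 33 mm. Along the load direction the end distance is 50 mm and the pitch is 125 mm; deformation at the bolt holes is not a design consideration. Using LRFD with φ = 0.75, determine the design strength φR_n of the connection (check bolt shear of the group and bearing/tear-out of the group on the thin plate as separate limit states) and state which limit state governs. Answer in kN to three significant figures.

1590 kN (bearing governs)

Bolt shear: A_b = π·30²/4 = 706.9 mm²; R_n = 579 × 706.9 × 5 × 2 / 1000 = 4093 kN → 0.75 × 4093 = 3070 kN.
Bearing (1.5 l_c t F_u ≤ 3.0 d t F_u): upper limit = 3.0·30·12·430 / 1000 = 464.4 kN.
  Edge l_c = 50 − 33/2 = 33.5 → r_n = 259.3 kN; interior l_c = 125 − 33 = 92 → r_n = 464.4 kN.
  R_n,bearing = 1·259.3 + 4·464.4 = 2117 kN → 0.75 × 2117 = 1590 kN.
Bearing governs: 1590 kN.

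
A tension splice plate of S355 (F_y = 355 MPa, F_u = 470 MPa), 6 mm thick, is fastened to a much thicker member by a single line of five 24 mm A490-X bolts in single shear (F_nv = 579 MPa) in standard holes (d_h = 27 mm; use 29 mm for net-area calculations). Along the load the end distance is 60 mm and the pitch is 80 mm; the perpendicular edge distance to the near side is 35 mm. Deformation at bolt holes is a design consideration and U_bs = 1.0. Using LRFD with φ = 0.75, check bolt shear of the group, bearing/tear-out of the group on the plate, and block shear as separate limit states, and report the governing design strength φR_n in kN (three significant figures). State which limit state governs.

360 kN (block shear governs)

Bolt shear: A_b = π·24²/4 = 452.4 mm²; R_n = 579 × 452.4 × 5 × 1 / 1000 = 1310 kN → 0.75 × 1310 = 982 kN.
Bearing: edge l_c = 46.5, r_n = 157.4 kN; interior l_c = 53, r_n = 162.4 kN; R_n = 157.4 + 4·162.4 = 807.1 kN → 605 kN.
Block shear: A_gv = 2280, A_nv = 1497, A_nt = 123 mm²; R_n = min(0.6F_uA_nv, 0.6F_yA_gv) + U_bs·F_u·A_nt = 480 kN → 360 kN.
Block shear governs: 360 kN.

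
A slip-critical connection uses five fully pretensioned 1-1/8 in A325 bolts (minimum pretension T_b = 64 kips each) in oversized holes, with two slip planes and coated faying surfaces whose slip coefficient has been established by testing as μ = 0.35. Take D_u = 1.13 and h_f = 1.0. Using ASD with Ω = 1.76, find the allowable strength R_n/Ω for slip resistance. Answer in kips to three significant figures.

R_n = μ · D_u · h_f · T_b · n_s · n_b = 0.35 × 1.13 × 1.0 × 64 × 2 × 5 = 253.1 kips.
Allowable strength R_n/Ω = 253.1 / 1.76 = 144 kips.

144 kips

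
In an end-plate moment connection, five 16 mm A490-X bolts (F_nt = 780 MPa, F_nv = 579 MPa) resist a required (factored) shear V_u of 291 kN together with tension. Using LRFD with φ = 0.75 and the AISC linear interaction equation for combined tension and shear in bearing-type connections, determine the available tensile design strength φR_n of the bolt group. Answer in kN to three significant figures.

A_b = π·16²/4 = 201.1 mm²; f_rv = 291 × 1000 / (5 × 201.1) = 289.5 MPa.
F'_nt = 1.3 F_nt − (F_nt / φF_nv) f_rv = 1.3·780 − (780/(0.75·579))·289.5 = 494.1 MPa, capped at F_nt → F'_nt = 494.1 MPa.
R_n = F'_nt · A_b · n = 494.1 × 201.1 × 5 / 1000 = 496.7 kN.
Design strength φR_n = 0.75 × 496.7 = 373 kN.

373 kN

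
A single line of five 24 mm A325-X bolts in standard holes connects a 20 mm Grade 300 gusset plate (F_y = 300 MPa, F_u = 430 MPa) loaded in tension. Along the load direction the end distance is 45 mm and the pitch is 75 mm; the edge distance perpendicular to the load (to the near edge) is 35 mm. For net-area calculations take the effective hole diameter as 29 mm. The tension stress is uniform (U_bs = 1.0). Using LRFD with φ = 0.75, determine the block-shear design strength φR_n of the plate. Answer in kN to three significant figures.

962 kN

Shear plane L_v = 45 + 4·75 = 345 mm; A_gv = 345 × 20 = 6900 mm².
A_nv = (345 − 4.5·29) × 20 = 4290 mm².
A_nt = (35 − 0.5·29) × 20 = 410 mm².
0.6 F_u A_nv = 1107 kN; 0.6 F_y A_gv = 1242 kN → shear rupture governs the shear term.
R_n = 1107 + 1.0 × 430 × 410 / 1000 = 1283 kN.
Design strength φR_n = 0.75 × 1283 = 962 kN.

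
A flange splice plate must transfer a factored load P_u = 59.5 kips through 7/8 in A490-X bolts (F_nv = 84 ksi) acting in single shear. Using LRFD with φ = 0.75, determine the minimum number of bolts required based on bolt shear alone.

A_b = π·0.875²/4 = 0.6013 in².
Per-bolt design strength φR_n = 0.75 × 84 × 0.6013 × 1 = 37.88 kips.
n ≥ 59.5 / 37.88 = 1.571 → use 2 bolts.

2 bolts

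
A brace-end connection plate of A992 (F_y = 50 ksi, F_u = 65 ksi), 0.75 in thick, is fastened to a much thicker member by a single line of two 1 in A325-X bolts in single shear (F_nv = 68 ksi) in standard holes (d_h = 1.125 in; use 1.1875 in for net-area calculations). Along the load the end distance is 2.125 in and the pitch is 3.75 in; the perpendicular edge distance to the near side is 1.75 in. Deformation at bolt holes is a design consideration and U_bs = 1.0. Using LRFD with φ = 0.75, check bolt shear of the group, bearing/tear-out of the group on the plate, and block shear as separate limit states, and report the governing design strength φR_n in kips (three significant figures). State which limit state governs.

Bolt shear: A_b = π·1²/4 = 0.7854 in²; R_n = 68 × 0.7854 × 2 × 1 = 106.8 kips → 0.75 × 106.8 = 80.1 kips.
Bearing: edge l_c = 1.562, r_n = 91.41 kips; interior l_c = 2.625, r_n = 117 kips; R_n = 91.41 + 1·117 = 208.4 kips → 156 kips.
Block shear: A_gv = 4.406, A_nv = 3.07, A_nt = 0.8672 in²; R_n = min(0.6F_uA_nv, 0.6F_yA_gv) + U_bs·F_u·A_nt = 176.1 kips → 132 kips.
Bolt shear governs: 80.1 kips.

80.1 kips (bolt shear governs)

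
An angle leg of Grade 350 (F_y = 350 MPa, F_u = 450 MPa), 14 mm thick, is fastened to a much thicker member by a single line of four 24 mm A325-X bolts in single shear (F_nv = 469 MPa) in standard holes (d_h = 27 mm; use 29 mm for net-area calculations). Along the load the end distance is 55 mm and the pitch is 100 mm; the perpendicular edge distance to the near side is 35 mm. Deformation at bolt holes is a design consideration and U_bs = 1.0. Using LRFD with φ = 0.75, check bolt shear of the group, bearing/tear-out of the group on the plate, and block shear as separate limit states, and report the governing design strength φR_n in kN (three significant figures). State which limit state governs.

Bolt shear: A_b = π·24²/4 = 452.4 mm²; R_n = 469 × 452.4 × 4 × 1 / 1000 = 848.7 kN → 0.75 × 848.7 = 637 kN.
Bearing: edge l_c = 41.5, r_n = 313.7 kN; interior l_c = 73, r_n = 362.9 kN; R_n = 313.7 + 3·362.9 = 1402 kN → 1050 kN.
Block shear: A_gv = 4970, A_nv = 3549, A_nt = 287 mm²; R_n = min(0.6F_uA_nv, 0.6F_yA_gv) + U_bs·F_u·A_nt = 1087 kN → 816 kN.
Bolt shear governs: 637 kN.

637 kN (bolt shear governs)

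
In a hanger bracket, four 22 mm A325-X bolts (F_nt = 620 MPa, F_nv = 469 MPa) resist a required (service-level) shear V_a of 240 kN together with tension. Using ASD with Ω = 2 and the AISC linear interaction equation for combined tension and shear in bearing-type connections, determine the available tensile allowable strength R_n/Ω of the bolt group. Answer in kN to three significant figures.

296 kN

A_b = π·22²/4 = 380.1 mm²; f_rv = 240 × 1000 / (4 × 380.1) = 157.8 MPa.
F'_nt = 1.3 F_nt − (Ω F_nt / F_nv) f_rv = 1.3·620 − (2·620/469)·157.8 = 388.7 MPa, capped at F_nt → F'_nt = 388.7 MPa.
R_n = F'_nt · A_b · n = 388.7 × 380.1 × 4 / 1000 = 591 kN.
Allowable strength R_n/Ω = 591 / 2 = 296 kN.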